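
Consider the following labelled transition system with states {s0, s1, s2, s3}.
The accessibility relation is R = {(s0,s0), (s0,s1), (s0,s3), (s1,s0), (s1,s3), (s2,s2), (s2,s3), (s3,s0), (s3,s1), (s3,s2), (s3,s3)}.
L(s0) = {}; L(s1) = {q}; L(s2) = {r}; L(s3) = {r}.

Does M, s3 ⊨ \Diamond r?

Yes

At s3: \Diamond r requires r at some successor in {s0, s1, s2, s3}.
  r holds at s2, so \Diamond r is true at s3.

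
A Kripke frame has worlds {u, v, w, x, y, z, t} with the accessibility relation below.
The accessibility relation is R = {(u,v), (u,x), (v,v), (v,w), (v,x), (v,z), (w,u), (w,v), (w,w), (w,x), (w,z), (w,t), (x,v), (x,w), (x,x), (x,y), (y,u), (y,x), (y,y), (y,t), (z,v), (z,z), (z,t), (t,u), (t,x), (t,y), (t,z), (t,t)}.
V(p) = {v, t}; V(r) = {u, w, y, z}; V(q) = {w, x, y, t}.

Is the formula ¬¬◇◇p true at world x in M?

Yes

At x: ¬◇◇p is false, so ¬¬◇◇p is true.
  At x: ◇◇p is true, so ¬◇◇p is false.
    At x: ◇◇p requires ◇p at some successor in {v, w, x, y}.
      ◇p holds at v, so ◇◇p is true at x.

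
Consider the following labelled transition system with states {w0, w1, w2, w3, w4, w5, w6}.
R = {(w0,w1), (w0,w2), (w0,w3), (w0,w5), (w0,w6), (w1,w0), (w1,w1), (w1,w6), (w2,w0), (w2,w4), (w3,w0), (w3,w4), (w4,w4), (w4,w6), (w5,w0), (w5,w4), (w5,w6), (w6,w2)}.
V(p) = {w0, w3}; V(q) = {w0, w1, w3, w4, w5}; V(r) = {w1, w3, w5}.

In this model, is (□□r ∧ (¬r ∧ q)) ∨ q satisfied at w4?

At w4: □□r ∧ (¬r ∧ q) is false, q is true, so (□□r ∧ (¬r ∧ q)) ∨ q is true.
  At w4: □□r is false, ¬r ∧ q is true, so □□r ∧ (¬r ∧ q) is false.
    At w4: □□r requires □r at every successor {w4, w6}.
      □r fails at w4, so □□r is false at w4.

Yes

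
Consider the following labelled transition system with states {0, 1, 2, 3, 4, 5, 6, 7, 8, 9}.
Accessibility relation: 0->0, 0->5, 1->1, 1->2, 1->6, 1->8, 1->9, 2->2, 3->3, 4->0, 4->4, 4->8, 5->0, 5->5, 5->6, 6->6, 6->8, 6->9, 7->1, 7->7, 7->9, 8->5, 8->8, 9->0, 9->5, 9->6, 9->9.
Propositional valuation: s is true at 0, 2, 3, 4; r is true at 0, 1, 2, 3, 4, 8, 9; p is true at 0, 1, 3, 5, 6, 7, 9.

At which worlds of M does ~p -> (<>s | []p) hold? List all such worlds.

Let φ = ~p -> (<>s | []p). Evaluate φ at each world:
  0 (successors {0, 5}): φ is true.
  1 (successors {1, 2, 6, 8, 9}): φ is true.
  2 (successors {2}): φ is true.
  3 (successors {3}): φ is true.
  4 (successors {0, 4, 8}): φ is true.
  5 (successors {0, 5, 6}): φ is true.
  6 (successors {6, 8, 9}): φ is true.
  7 (successors {1, 7, 9}): φ is true.
  8 (successors {5, 8}): φ is false.
  9 (successors {0, 5, 6, 9}): φ is true.
For instance, at 0:
  At 0: ~p is false, <>s | []p is true, so ~p -> (<>s | []p) is true.
    At 0: <>s is true, []p is true, so <>s | []p is true.
      At 0: <>s requires s at some successor in {0, 5}.
        s holds at 0, so <>s is true at 0.
      At 0: []p requires p at every successor {0, 5}.
        At 0: p is true.
        At 5: p is true.
      So []p is true at 0.
Satisfying worlds: {0, 1, 2, 3, 4, 5, 6, 7, 9}

0, 1, 2, 3, 4, 5, 6, 7, 9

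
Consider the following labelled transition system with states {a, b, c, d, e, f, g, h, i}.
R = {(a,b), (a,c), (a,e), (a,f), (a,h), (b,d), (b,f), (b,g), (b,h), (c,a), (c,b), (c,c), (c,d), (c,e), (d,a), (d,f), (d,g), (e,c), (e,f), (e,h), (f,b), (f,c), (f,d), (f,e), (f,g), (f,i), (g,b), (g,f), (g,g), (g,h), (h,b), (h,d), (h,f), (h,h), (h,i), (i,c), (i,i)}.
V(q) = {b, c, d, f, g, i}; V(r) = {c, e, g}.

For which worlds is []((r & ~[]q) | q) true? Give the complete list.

f, i

Let φ = []((r & ~[]q) | q). Evaluate φ at each world:
  a (successors {b, c, e, f, h}): φ is false.
  b (successors {d, f, g, h}): φ is false.
  c (successors {a, b, c, d, e}): φ is false.
  d (successors {a, f, g}): φ is false.
  e (successors {c, f, h}): φ is false.
  f (successors {b, c, d, e, g, i}): φ is true.
  g (successors {b, f, g, h}): φ is false.
  h (successors {b, d, f, h, i}): φ is false.
  i (successors {c, i}): φ is true.
For instance, at b:
  At b: []((r & ~[]q) | q) requires (r & ~[]q) | q at every successor {d, f, g, h}.
    (r & ~[]q) | q fails at h, so []((r & ~[]q) | q) is false at b.
      At h: r & ~[]q is false, q is false, so (r & ~[]q) | q is false.
Satisfying worlds: {f, i}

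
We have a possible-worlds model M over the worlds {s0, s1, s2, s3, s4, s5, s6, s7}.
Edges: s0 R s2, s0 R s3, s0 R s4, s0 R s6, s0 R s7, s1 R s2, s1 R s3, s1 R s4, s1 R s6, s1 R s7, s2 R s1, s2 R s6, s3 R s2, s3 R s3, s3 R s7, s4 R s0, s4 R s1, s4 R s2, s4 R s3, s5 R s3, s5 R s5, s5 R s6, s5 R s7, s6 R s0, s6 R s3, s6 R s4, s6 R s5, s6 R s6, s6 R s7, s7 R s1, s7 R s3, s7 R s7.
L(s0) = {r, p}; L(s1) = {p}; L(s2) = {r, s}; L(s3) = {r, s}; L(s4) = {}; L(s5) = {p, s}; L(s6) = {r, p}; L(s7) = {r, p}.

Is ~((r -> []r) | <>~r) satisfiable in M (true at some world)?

No

Let φ = ~((r -> []r) | <>~r). Evaluate φ at each world:
  s0 (successors {s2, s3, s4, s6, s7}): φ is false.
  s1 (successors {s2, s3, s4, s6, s7}): φ is false.
  s2 (successors {s1, s6}): φ is false.
  s3 (successors {s2, s3, s7}): φ is false.
  s4 (successors {s0, s1, s2, s3}): φ is false.
  s5 (successors {s3, s5, s6, s7}): φ is false.
  s6 (successors {s0, s3, s4, s5, s6, s7}): φ is false.
  s7 (successors {s1, s3, s7}): φ is false.
For instance, at s1:
  At s1: (r -> []r) | <>~r is true, so ~((r -> []r) | <>~r) is false.
    At s1: r -> []r is true, <>~r is true, so (r -> []r) | <>~r is true.
      At s1: r is false, []r is false, so r -> []r is true.
      At s1: <>~r requires ~r at some successor in {s2, s3, s4, s6, s7}.
        ~r holds at s4, so <>~r is true at s1.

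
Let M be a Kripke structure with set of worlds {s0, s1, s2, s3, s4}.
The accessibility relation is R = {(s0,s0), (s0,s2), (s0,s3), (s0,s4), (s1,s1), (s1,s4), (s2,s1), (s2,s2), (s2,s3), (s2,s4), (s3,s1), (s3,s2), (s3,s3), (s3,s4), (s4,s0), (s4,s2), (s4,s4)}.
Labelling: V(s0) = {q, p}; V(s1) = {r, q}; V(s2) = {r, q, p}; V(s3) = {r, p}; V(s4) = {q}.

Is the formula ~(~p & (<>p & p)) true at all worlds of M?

Let φ = ~(~p & (<>p & p)). Evaluate φ at each world:
  s0 (successors {s0, s2, s3, s4}): φ is true.
  s1 (successors {s1, s4}): φ is true.
  s2 (successors {s1, s2, s3, s4}): φ is true.
  s3 (successors {s1, s2, s3, s4}): φ is true.
  s4 (successors {s0, s2, s4}): φ is true.
For instance, at s1:
  At s1: ~p & (<>p & p) is false, so ~(~p & (<>p & p)) is true.
    At s1: ~p is true, <>p & p is false, so ~p & (<>p & p) is false.
      At s1: <>p is false, p is false, so <>p & p is false.

Yes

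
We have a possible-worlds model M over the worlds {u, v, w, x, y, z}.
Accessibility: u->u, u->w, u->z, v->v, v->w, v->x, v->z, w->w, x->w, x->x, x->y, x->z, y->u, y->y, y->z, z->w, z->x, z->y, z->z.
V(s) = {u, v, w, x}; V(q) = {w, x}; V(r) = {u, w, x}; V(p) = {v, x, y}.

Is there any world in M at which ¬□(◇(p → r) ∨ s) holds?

Let φ = ¬□(◇(p → r) ∨ s). Evaluate φ at each world:
  u (successors {u, w, z}): φ is false.
  v (successors {v, w, x, z}): φ is false.
  w (successors {w}): φ is false.
  x (successors {w, x, y, z}): φ is false.
  y (successors {u, y, z}): φ is false.
  z (successors {w, x, y, z}): φ is false.
For instance, at y:
  At y: □(◇(p → r) ∨ s) is true, so ¬□(◇(p → r) ∨ s) is false.
    At y: □(◇(p → r) ∨ s) requires ◇(p → r) ∨ s at every successor {u, y, z}.
      At u: ◇(p → r) ∨ s is true.
      At y: ◇(p → r) ∨ s is true.
      At z: ◇(p → r) ∨ s is true.
    So □(◇(p → r) ∨ s) is true at y.

No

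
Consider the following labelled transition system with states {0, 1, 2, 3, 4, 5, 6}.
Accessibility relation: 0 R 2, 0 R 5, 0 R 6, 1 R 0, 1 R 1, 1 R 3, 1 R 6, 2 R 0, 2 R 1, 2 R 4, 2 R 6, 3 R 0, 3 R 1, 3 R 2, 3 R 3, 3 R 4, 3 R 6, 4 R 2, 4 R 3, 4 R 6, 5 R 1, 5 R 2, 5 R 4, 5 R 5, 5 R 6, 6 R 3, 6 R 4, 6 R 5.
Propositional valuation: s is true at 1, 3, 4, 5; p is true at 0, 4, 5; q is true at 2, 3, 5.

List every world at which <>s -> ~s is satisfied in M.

Let φ = <>s -> ~s. Evaluate φ at each world:
  0 (successors {2, 5, 6}): φ is true.
  1 (successors {0, 1, 3, 6}): φ is false.
  2 (successors {0, 1, 4, 6}): φ is true.
  3 (successors {0, 1, 2, 3, 4, 6}): φ is false.
  4 (successors {2, 3, 6}): φ is false.
  5 (successors {1, 2, 4, 5, 6}): φ is false.
  6 (successors {3, 4, 5}): φ is true.
For instance, at 6:
  At 6: <>s is true, ~s is true, so <>s -> ~s is true.
    At 6: <>s requires s at some successor in {3, 4, 5}.
      s holds at 3, so <>s is true at 6.
Satisfying worlds: {0, 2, 6}

0, 2, 6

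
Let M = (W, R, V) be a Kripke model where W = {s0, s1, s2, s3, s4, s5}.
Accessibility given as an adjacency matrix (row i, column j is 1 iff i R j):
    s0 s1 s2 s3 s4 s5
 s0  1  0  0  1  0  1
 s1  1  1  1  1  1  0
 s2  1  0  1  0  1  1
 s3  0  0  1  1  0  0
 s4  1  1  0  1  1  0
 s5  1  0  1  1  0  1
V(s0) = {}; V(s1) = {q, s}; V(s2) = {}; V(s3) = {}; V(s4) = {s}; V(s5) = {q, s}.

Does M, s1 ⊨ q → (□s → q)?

At s1: q is true, □s → q is true, so q → (□s → q) is true.
  At s1: □s is false, q is true, so □s → q is true.
    At s1: □s requires s at every successor {s0, s1, s2, s3, s4}.
      s fails at s0, so □s is false at s1.

Yes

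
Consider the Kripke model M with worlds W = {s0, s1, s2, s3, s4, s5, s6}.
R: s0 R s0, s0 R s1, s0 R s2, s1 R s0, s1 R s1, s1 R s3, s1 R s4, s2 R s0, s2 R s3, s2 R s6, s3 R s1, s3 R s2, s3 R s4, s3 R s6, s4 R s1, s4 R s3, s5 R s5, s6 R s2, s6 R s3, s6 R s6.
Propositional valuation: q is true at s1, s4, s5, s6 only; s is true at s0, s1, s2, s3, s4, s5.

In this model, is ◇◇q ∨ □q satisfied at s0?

Yes

Recall that □ψ holds at a world iff ψ holds at every accessible world, and ◇ψ holds iff ψ holds at some accessible world.
At s0: ◇◇q is true, □q is false, so ◇◇q ∨ □q is true.
  At s0: ◇◇q requires ◇q at some successor in {s0, s1, s2}.
    ◇q holds at s0, so ◇◇q is true at s0.
      At s0: ◇q requires q at some successor in {s0, s1, s2}.
        q holds at s1, so ◇q is true at s0.
  At s0: □q requires q at every successor {s0, s1, s2}.
    q fails at s0, so □q is false at s0.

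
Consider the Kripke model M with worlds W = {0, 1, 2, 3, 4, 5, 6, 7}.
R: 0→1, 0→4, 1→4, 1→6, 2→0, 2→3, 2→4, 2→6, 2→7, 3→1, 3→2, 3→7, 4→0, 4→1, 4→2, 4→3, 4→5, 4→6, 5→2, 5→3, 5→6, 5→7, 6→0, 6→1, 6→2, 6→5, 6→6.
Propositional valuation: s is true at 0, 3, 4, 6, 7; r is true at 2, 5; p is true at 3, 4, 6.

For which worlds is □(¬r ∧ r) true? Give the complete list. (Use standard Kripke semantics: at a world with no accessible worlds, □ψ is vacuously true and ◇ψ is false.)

7

Recall that □ψ holds at a world iff ψ holds at every accessible world, and ◇ψ holds iff ψ holds at some accessible world.
Let φ = □(¬r ∧ r). Evaluate φ at each world:
  0 (successors {1, 4}): φ is false.
  1 (successors {4, 6}): φ is false.
  2 (successors {0, 3, 4, 6, 7}): φ is false.
  3 (successors {1, 2, 7}): φ is false.
  4 (successors {0, 1, 2, 3, 5, 6}): φ is false.
  5 (successors {2, 3, 6, 7}): φ is false.
  6 (successors {0, 1, 2, 5, 6}): φ is false.
  7 (successors ∅): φ is true.
For instance, at 1:
  At 1: □(¬r ∧ r) requires ¬r ∧ r at every successor {4, 6}.
    ¬r ∧ r fails at 4, so □(¬r ∧ r) is false at 1.
Satisfying worlds: {7}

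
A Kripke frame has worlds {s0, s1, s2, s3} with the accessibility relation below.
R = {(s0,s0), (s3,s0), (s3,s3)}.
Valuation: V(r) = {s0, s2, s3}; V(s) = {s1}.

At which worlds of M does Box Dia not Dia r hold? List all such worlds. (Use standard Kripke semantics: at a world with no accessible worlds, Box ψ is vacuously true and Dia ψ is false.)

s1, s2

Recall that Box ψ holds at a world iff ψ holds at every accessible world, and Dia ψ holds iff ψ holds at some accessible world.
Let φ = Box Dia not Dia r. Evaluate φ at each world:
  s0 (successors {s0}): φ is false.
  s1 (successors ∅): φ is true.
  s2 (successors ∅): φ is true.
  s3 (successors {s0, s3}): φ is false.
For instance, at s0:
  At s0: Box Dia not Dia r requires Dia not Dia r at every successor {s0}.
    Dia not Dia r fails at s0, so Box Dia not Dia r is false at s0.
      At s0: Dia not Dia r requires not Dia r at some successor in {s0}.
        At s0: not Dia r is false.
      So Dia not Dia r is false at s0.
Satisfying worlds: {s1, s2}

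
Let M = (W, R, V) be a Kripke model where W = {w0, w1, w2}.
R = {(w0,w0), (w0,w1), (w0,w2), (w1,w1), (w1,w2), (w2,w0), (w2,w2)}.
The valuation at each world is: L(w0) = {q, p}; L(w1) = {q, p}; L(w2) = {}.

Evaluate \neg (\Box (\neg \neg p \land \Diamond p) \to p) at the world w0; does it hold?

No

At w0: \Box (\neg \neg p \land \Diamond p) \to p is true, so \neg (\Box (\neg \neg p \land \Diamond p) \to p) is false.
  At w0: \Box (\neg \neg p \land \Diamond p) is false, p is true, so \Box (\neg \neg p \land \Diamond p) \to p is true.
    At w0: \Box (\neg \neg p \land \Diamond p) requires \neg \neg p \land \Diamond p at every successor {w0, w1, w2}.
      \neg \neg p \land \Diamond p fails at w2, so \Box (\neg \neg p \land \Diamond p) is false at w0.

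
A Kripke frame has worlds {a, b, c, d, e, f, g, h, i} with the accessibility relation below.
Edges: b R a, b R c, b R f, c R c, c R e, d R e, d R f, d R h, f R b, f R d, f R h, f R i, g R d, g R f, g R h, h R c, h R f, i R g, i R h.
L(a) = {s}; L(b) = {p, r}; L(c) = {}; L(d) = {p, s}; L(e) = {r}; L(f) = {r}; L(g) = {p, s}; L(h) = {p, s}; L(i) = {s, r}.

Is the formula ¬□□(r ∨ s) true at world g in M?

At g: □□(r ∨ s) is false, so ¬□□(r ∨ s) is true.
  At g: □□(r ∨ s) requires □(r ∨ s) at every successor {d, f, h}.
    □(r ∨ s) fails at h, so □□(r ∨ s) is false at g.
      At h: □(r ∨ s) requires r ∨ s at every successor {c, f}.
        r ∨ s fails at c, so □(r ∨ s) is false at h.

Yes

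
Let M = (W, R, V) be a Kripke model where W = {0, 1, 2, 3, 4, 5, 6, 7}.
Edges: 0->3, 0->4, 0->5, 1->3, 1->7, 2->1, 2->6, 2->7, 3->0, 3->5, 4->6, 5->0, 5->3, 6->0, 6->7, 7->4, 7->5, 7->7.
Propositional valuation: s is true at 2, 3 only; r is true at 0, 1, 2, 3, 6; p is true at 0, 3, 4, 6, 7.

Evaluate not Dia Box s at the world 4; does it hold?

Yes

At 4: Dia Box s is false, so not Dia Box s is true.
  At 4: Dia Box s requires Box s at some successor in {6}.
    At 6: Box s is false.
  So Dia Box s is false at 4.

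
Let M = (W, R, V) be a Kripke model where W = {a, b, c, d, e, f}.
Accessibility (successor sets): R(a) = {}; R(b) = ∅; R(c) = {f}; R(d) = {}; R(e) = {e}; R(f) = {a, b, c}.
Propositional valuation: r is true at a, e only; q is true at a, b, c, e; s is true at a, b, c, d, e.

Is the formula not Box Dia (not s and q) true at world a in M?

No

Recall that Box ψ holds at a world iff ψ holds at every accessible world, and Dia ψ holds iff ψ holds at some accessible world.
At a: Box Dia (not s and q) is true, so not Box Dia (not s and q) is false.
  At a: no accessible worlds, so Box Dia (not s and q) holds vacuously.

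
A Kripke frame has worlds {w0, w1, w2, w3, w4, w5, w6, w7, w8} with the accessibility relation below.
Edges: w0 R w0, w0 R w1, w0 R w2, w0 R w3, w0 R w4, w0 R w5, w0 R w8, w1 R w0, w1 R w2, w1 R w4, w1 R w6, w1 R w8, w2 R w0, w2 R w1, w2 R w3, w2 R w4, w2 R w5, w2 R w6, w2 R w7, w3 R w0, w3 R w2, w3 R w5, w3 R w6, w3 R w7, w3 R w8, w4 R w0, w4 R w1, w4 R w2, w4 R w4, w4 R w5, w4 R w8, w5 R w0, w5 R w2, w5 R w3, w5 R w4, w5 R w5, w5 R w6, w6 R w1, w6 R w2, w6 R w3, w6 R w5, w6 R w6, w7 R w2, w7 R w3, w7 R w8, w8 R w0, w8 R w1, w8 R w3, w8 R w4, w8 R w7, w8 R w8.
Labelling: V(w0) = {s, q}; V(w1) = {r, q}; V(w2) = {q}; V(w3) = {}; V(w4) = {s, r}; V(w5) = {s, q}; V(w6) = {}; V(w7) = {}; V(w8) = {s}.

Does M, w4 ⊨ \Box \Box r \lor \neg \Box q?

At w4: \Box \Box r is false, \neg \Box q is true, so \Box \Box r \lor \neg \Box q is true.
  At w4: \Box \Box r requires \Box r at every successor {w0, w1, w2, w4, w5, w8}.
    \Box r fails at w0, so \Box \Box r is false at w4.
      At w0: \Box r requires r at every successor {w0, w1, w2, w3, w4, w5, w8}.
        r fails at w0, so \Box r is false at w0.
  At w4: \Box q is false, so \neg \Box q is true.
    At w4: \Box q requires q at every successor {w0, w1, w2, w4, w5, w8}.
      q fails at w4, so \Box q is false at w4.

Yes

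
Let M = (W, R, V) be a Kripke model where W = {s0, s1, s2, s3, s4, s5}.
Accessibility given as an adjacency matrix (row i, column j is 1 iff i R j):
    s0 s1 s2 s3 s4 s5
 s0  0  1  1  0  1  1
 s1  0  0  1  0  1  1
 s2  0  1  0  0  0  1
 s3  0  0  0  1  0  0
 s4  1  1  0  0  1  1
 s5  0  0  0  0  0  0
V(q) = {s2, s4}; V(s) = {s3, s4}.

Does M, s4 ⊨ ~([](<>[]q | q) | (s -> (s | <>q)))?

Recall that []ψ holds at a world iff ψ holds at every accessible world, and <>ψ holds iff ψ holds at some accessible world.
At s4: [](<>[]q | q) | (s -> (s | <>q)) is true, so ~([](<>[]q | q) | (s -> (s | <>q))) is false.
  At s4: [](<>[]q | q) is false, s -> (s | <>q) is true, so [](<>[]q | q) | (s -> (s | <>q)) is true.
    At s4: [](<>[]q | q) requires <>[]q | q at every successor {s0, s1, s4, s5}.
      <>[]q | q fails at s5, so [](<>[]q | q) is false at s4.
    At s4: s is true, s | <>q is true, so s -> (s | <>q) is true.
      At s4: s is true, <>q is true, so s | <>q is true.

No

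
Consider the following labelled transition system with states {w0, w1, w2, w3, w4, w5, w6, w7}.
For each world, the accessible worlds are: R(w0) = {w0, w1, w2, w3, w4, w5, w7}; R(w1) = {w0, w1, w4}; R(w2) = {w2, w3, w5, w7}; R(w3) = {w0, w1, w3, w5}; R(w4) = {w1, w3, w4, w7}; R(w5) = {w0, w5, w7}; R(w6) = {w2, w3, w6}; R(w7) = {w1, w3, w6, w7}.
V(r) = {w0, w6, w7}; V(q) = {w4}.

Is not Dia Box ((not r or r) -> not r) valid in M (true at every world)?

Yes

Let φ = not Dia Box ((not r or r) -> not r). Evaluate φ at each world:
  w0 (successors {w0, w1, w2, w3, w4, w5, w7}): φ is true.
  w1 (successors {w0, w1, w4}): φ is true.
  w2 (successors {w2, w3, w5, w7}): φ is true.
  w3 (successors {w0, w1, w3, w5}): φ is true.
  w4 (successors {w1, w3, w4, w7}): φ is true.
  w5 (successors {w0, w5, w7}): φ is true.
  w6 (successors {w2, w3, w6}): φ is true.
  w7 (successors {w1, w3, w6, w7}): φ is true.
For instance, at w4:
  At w4: Dia Box ((not r or r) -> not r) is false, so not Dia Box ((not r or r) -> not r) is true.
    At w4: Dia Box ((not r or r) -> not r) requires Box ((not r or r) -> not r) at some successor in {w1, w3, w4, w7}.
      At w1: Box ((not r or r) -> not r) is false.
      At w3: Box ((not r or r) -> not r) is false.
      At w4: Box ((not r or r) -> not r) is false.
      At w7: Box ((not r or r) -> not r) is false.
    So Dia Box ((not r or r) -> not r) is false at w4.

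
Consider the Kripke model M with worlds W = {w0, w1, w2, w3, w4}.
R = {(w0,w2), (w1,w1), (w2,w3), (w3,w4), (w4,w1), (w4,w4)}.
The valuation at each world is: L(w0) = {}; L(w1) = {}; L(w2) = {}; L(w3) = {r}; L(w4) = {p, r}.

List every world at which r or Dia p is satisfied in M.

Let φ = r or Dia p. Evaluate φ at each world:
  w0 (successors {w2}): φ is false.
  w1 (successors {w1}): φ is false.
  w2 (successors {w3}): φ is false.
  w3 (successors {w4}): φ is true.
  w4 (successors {w1, w4}): φ is true.
For instance, at w0:
  At w0: r is false, Dia p is false, so r or Dia p is false.
    At w0: Dia p requires p at some successor in {w2}.
      At w2: p is false.
    So Dia p is false at w0.
Satisfying worlds: {w3, w4}

w3, w4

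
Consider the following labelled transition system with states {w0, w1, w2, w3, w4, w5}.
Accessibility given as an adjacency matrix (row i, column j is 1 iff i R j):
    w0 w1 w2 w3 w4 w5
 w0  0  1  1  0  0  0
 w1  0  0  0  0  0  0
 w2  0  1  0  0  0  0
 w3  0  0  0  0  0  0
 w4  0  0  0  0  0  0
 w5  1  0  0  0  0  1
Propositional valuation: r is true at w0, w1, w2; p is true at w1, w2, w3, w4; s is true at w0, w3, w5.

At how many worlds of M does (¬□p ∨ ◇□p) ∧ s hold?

Let φ = (¬□p ∨ ◇□p) ∧ s. Evaluate φ at each world:
  w0 (successors {w1, w2}): φ is true.
  w1 (successors ∅): φ is false.
  w2 (successors {w1}): φ is false.
  w3 (successors ∅): φ is false.
  w4 (successors ∅): φ is false.
  w5 (successors {w0, w5}): φ is true.
For instance, at w2:
  At w2: ¬□p ∨ ◇□p is true, s is false, so (¬□p ∨ ◇□p) ∧ s is false.
    At w2: ¬□p is false, ◇□p is true, so ¬□p ∨ ◇□p is true.
      At w2: □p is true, so ¬□p is false.
      At w2: ◇□p requires □p at some successor in {w1}.
        □p holds at w1, so ◇□p is true at w2.
Satisfying worlds: {w0, w5}

2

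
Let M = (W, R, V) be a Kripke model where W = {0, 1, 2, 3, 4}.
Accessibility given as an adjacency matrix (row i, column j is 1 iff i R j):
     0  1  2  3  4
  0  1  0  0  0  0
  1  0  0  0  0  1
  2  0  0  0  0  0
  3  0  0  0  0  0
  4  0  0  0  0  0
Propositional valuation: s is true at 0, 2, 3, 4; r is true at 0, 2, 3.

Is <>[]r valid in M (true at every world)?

No

Recall that []ψ holds at a world iff ψ holds at every accessible world, and <>ψ holds iff ψ holds at some accessible world.
Let φ = <>[]r. Evaluate φ at each world:
  0 (successors {0}): φ is true.
  1 (successors {4}): φ is true.
  2 (successors ∅): φ is false.
  3 (successors ∅): φ is false.
  4 (successors ∅): φ is false.
Detail at 2 (counterexample):
  At 2: no accessible worlds, so <>[]r is false.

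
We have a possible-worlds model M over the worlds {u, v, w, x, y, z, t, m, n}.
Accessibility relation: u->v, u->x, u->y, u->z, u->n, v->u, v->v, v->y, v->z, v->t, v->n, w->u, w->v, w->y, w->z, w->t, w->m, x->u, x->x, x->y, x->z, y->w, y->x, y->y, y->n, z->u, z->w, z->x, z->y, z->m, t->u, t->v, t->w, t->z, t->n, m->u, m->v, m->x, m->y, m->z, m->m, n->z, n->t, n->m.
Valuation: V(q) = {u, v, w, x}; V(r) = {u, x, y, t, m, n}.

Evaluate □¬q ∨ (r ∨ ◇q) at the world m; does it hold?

At m: □¬q is false, r ∨ ◇q is true, so □¬q ∨ (r ∨ ◇q) is true.
  At m: □¬q requires ¬q at every successor {u, v, x, y, z, m}.
    ¬q fails at u, so □¬q is false at m.
  At m: r is true, ◇q is true, so r ∨ ◇q is true.
    At m: ◇q requires q at some successor in {u, v, x, y, z, m}.
      q holds at u, so ◇q is true at m.

Yes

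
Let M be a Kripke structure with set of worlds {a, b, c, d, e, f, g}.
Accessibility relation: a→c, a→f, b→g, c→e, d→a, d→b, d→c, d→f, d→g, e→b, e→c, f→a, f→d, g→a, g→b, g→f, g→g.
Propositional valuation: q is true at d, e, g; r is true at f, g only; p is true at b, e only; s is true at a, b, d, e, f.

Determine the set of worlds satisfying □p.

c

Let φ = □p. Evaluate φ at each world:
  a (successors {c, f}): φ is false.
  b (successors {g}): φ is false.
  c (successors {e}): φ is true.
  d (successors {a, b, c, f, g}): φ is false.
  e (successors {b, c}): φ is false.
  f (successors {a, d}): φ is false.
  g (successors {a, b, f, g}): φ is false.
For instance, at d:
  At d: □p requires p at every successor {a, b, c, f, g}.
    p fails at a, so □p is false at d.
Satisfying worlds: {c}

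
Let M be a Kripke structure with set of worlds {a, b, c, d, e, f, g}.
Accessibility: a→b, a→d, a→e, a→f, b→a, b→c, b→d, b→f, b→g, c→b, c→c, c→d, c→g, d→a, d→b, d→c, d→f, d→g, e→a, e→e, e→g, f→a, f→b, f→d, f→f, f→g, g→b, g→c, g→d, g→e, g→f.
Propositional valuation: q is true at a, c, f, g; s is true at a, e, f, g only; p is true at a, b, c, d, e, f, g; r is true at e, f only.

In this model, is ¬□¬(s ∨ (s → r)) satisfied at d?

At d: □¬(s ∨ (s → r)) is false, so ¬□¬(s ∨ (s → r)) is true.
  At d: □¬(s ∨ (s → r)) requires ¬(s ∨ (s → r)) at every successor {a, b, c, f, g}.
    ¬(s ∨ (s → r)) fails at a, so □¬(s ∨ (s → r)) is false at d.

Yes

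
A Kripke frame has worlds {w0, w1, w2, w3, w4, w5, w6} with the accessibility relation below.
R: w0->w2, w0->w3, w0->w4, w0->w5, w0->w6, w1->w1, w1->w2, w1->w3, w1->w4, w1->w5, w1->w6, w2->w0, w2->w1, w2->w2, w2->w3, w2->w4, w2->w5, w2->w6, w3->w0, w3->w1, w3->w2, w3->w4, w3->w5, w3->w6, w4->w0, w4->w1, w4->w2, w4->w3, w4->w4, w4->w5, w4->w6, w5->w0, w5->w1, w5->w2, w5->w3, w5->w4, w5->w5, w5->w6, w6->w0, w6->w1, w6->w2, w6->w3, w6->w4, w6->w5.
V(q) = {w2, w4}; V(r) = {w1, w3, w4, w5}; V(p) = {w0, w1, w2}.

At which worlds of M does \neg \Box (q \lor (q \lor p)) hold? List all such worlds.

Let φ = \neg \Box (q \lor (q \lor p)). Evaluate φ at each world:
  w0 (successors {w2, w3, w4, w5, w6}): φ is true.
  w1 (successors {w1, w2, w3, w4, w5, w6}): φ is true.
  w2 (successors {w0, w1, w2, w3, w4, w5, w6}): φ is true.
  w3 (successors {w0, w1, w2, w4, w5, w6}): φ is true.
  w4 (successors {w0, w1, w2, w3, w4, w5, w6}): φ is true.
  w5 (successors {w0, w1, w2, w3, w4, w5, w6}): φ is true.
  w6 (successors {w0, w1, w2, w3, w4, w5}): φ is true.
For instance, at w0:
  At w0: \Box (q \lor (q \lor p)) is false, so \neg \Box (q \lor (q \lor p)) is true.
    At w0: \Box (q \lor (q \lor p)) requires q \lor (q \lor p) at every successor {w2, w3, w4, w5, w6}.
      q \lor (q \lor p) fails at w3, so \Box (q \lor (q \lor p)) is false at w0.
Satisfying worlds: {w0, w1, w2, w3, w4, w5, w6}

w0, w1, w2, w3, w4, w5, w6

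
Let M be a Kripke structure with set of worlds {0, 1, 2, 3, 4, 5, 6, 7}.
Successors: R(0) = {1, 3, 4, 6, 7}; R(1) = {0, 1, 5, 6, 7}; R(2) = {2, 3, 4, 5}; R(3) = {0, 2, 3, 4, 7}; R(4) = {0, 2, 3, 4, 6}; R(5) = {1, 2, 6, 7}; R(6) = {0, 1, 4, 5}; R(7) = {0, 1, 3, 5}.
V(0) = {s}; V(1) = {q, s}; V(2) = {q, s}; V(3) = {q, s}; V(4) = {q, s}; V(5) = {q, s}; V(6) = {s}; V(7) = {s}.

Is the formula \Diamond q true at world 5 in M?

Yes

Recall that \Diamond ψ holds at a world iff ψ holds at some accessible world.
At 5: \Diamond q requires q at some successor in {1, 2, 6, 7}.
  q holds at 1, so \Diamond q is true at 5.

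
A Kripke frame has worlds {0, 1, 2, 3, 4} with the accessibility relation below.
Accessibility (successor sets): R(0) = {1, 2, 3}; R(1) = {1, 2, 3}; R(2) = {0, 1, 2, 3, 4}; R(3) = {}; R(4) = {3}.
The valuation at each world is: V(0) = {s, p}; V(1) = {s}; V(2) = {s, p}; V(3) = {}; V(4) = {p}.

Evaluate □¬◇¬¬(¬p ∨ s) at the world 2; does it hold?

No

At 2: □¬◇¬¬(¬p ∨ s) requires ¬◇¬¬(¬p ∨ s) at every successor {0, 1, 2, 3, 4}.
  ¬◇¬¬(¬p ∨ s) fails at 0, so □¬◇¬¬(¬p ∨ s) is false at 2.
    At 0: ◇¬¬(¬p ∨ s) is true, so ¬◇¬¬(¬p ∨ s) is false.
      At 0: ◇¬¬(¬p ∨ s) requires ¬¬(¬p ∨ s) at some successor in {1, 2, 3}.
        ¬¬(¬p ∨ s) holds at 1, so ◇¬¬(¬p ∨ s) is true at 0.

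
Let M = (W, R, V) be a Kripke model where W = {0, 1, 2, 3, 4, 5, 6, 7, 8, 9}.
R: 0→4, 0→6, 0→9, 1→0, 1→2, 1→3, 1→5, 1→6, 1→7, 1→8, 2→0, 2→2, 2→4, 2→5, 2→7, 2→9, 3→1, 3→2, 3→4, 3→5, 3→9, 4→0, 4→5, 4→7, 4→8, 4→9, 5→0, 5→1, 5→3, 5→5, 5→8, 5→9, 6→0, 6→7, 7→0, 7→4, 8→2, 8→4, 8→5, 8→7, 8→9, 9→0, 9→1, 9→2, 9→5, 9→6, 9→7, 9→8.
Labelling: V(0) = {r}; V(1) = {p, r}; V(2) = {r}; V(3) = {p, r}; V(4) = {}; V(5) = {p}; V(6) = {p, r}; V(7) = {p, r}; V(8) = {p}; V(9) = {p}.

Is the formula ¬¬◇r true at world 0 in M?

Yes

Recall that ◇ψ holds at a world iff ψ holds at some accessible world.
At 0: ¬◇r is false, so ¬¬◇r is true.
  At 0: ◇r is true, so ¬◇r is false.
    At 0: ◇r requires r at some successor in {4, 6, 9}.
      r holds at 6, so ◇r is true at 0.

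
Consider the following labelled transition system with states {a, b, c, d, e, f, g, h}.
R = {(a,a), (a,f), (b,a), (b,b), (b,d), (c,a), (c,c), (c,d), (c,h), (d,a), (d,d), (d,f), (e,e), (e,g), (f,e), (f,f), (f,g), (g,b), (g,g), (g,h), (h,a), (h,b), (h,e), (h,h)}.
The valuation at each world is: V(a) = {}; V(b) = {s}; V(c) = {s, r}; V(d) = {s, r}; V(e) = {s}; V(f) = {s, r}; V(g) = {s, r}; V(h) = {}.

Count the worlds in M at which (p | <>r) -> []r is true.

1

Let φ = (p | <>r) -> []r. Evaluate φ at each world:
  a (successors {a, f}): φ is false.
  b (successors {a, b, d}): φ is false.
  c (successors {a, c, d, h}): φ is false.
  d (successors {a, d, f}): φ is false.
  e (successors {e, g}): φ is false.
  f (successors {e, f, g}): φ is false.
  g (successors {b, g, h}): φ is false.
  h (successors {a, b, e, h}): φ is true.
For instance, at h:
  At h: p | <>r is false, []r is false, so (p | <>r) -> []r is true.
    At h: p is false, <>r is false, so p | <>r is false.
      At h: <>r requires r at some successor in {a, b, e, h}.
        At a: r is false.
        At b: r is false.
        At e: r is false.
        At h: r is false.
      So <>r is false at h.
    At h: []r requires r at every successor {a, b, e, h}.
      r fails at a, so []r is false at h.
Satisfying worlds: {h}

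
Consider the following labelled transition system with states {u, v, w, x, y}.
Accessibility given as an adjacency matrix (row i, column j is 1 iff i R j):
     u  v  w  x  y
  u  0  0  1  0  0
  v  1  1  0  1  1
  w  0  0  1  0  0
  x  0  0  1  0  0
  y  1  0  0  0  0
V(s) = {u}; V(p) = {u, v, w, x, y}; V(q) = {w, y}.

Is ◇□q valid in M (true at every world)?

Yes

Recall that □ψ holds at a world iff ψ holds at every accessible world, and ◇ψ holds iff ψ holds at some accessible world.
Let φ = ◇□q. Evaluate φ at each world:
  u (successors {w}): φ is true.
  v (successors {u, v, x, y}): φ is true.
  w (successors {w}): φ is true.
  x (successors {w}): φ is true.
  y (successors {u}): φ is true.
For instance, at u:
  At u: ◇□q requires □q at some successor in {w}.
    □q holds at w, so ◇□q is true at u.
      At w: □q requires q at every successor {w}.
        At w: q is true.
      So □q is true at w.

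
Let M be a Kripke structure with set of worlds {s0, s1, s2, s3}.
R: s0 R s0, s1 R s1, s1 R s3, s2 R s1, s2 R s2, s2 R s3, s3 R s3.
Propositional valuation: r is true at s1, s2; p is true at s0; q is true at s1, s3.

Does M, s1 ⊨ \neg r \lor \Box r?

At s1: \neg r is false, \Box r is false, so \neg r \lor \Box r is false.
  At s1: \Box r requires r at every successor {s1, s3}.
    r fails at s3, so \Box r is false at s1.

No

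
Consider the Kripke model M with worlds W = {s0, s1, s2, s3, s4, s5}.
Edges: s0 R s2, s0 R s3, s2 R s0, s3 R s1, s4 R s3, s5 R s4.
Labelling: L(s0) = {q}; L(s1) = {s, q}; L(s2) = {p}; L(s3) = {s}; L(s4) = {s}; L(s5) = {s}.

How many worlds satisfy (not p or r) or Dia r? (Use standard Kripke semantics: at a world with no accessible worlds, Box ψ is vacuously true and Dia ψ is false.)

Let φ = (not p or r) or Dia r. Evaluate φ at each world:
  s0 (successors {s2, s3}): φ is true.
  s1 (successors ∅): φ is true.
  s2 (successors {s0}): φ is false.
  s3 (successors {s1}): φ is true.
  s4 (successors {s3}): φ is true.
  s5 (successors {s4}): φ is true.
For instance, at s5:
  At s5: not p or r is true, Dia r is false, so (not p or r) or Dia r is true.
    At s5: Dia r requires r at some successor in {s4}.
      At s4: r is false.
    So Dia r is false at s5.
Satisfying worlds: {s0, s1, s3, s4, s5}

5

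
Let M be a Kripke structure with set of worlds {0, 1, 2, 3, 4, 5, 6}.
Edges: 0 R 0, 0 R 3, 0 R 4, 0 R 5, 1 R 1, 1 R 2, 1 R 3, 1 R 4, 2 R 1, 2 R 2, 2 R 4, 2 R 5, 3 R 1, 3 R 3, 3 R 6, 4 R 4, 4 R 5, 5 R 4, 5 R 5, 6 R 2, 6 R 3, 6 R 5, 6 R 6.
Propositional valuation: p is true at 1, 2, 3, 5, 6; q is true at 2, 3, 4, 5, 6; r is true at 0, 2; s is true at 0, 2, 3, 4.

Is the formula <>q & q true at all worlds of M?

Let φ = <>q & q. Evaluate φ at each world:
  0 (successors {0, 3, 4, 5}): φ is false.
  1 (successors {1, 2, 3, 4}): φ is false.
  2 (successors {1, 2, 4, 5}): φ is true.
  3 (successors {1, 3, 6}): φ is true.
  4 (successors {4, 5}): φ is true.
  5 (successors {4, 5}): φ is true.
  6 (successors {2, 3, 5, 6}): φ is true.
Detail at 0 (counterexample):
  At 0: <>q is true, q is false, so <>q & q is false.
    At 0: <>q requires q at some successor in {0, 3, 4, 5}.
      q holds at 3, so <>q is true at 0.

No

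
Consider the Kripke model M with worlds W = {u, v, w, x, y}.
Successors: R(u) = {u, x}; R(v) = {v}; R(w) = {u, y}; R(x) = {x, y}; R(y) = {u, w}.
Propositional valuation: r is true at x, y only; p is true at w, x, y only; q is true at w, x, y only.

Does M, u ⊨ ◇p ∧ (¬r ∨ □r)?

Yes

At u: ◇p is true, ¬r ∨ □r is true, so ◇p ∧ (¬r ∨ □r) is true.
  At u: ◇p requires p at some successor in {u, x}.
    p holds at x, so ◇p is true at u.
  At u: ¬r is true, □r is false, so ¬r ∨ □r is true.
    At u: □r requires r at every successor {u, x}.
      r fails at u, so □r is false at u.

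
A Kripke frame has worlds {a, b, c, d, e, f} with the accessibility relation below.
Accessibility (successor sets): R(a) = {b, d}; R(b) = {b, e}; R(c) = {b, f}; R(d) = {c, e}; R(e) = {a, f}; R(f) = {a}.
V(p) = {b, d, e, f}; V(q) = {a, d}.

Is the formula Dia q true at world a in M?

Recall that Dia ψ holds at a world iff ψ holds at some accessible world.
At a: Dia q requires q at some successor in {b, d}.
  q holds at d, so Dia q is true at a.

Yes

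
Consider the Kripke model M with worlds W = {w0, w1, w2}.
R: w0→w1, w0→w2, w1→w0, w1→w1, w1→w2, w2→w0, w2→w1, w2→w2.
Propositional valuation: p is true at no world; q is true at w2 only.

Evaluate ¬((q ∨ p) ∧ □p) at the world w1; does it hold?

Recall that □ψ holds at a world iff ψ holds at every accessible world, and ◇ψ holds iff ψ holds at some accessible world.
At w1: (q ∨ p) ∧ □p is false, so ¬((q ∨ p) ∧ □p) is true.
  At w1: q ∨ p is false, □p is false, so (q ∨ p) ∧ □p is false.
    At w1: □p requires p at every successor {w0, w1, w2}.
      p fails at w0, so □p is false at w1.

Yes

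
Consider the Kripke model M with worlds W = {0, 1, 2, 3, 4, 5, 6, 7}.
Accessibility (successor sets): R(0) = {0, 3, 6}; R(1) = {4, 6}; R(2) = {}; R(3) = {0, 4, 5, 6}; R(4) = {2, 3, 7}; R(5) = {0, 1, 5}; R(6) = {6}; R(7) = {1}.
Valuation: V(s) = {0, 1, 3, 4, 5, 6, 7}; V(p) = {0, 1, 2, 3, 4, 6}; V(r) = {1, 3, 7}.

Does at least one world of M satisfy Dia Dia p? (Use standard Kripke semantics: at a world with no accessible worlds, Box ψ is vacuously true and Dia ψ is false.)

Let φ = Dia Dia p. Evaluate φ at each world:
  0 (successors {0, 3, 6}): φ is true.
  1 (successors {4, 6}): φ is true.
  2 (successors ∅): φ is false.
  3 (successors {0, 4, 5, 6}): φ is true.
  4 (successors {2, 3, 7}): φ is true.
  5 (successors {0, 1, 5}): φ is true.
  6 (successors {6}): φ is true.
  7 (successors {1}): φ is true.
Detail at 0 (witness):
  At 0: Dia Dia p requires Dia p at some successor in {0, 3, 6}.
    Dia p holds at 0, so Dia Dia p is true at 0.
      At 0: Dia p requires p at some successor in {0, 3, 6}.
        p holds at 0, so Dia p is true at 0.

Yes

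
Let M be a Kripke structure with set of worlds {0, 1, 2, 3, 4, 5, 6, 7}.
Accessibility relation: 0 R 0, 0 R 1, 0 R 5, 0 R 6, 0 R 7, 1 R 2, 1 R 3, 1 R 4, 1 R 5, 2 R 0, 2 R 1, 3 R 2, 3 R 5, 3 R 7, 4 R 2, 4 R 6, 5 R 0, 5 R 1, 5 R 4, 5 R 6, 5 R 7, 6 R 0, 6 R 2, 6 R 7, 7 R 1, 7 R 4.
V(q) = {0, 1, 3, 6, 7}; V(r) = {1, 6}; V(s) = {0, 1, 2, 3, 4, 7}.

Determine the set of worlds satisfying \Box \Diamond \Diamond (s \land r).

Let φ = \Box \Diamond \Diamond (s \land r). Evaluate φ at each world:
  0 (successors {0, 1, 5, 6, 7}): φ is false.
  1 (successors {2, 3, 4, 5}): φ is true.
  2 (successors {0, 1}): φ is true.
  3 (successors {2, 5, 7}): φ is false.
  4 (successors {2, 6}): φ is true.
  5 (successors {0, 1, 4, 6, 7}): φ is false.
  6 (successors {0, 2, 7}): φ is false.
  7 (successors {1, 4}): φ is true.
For instance, at 4:
  At 4: \Box \Diamond \Diamond (s \land r) requires \Diamond \Diamond (s \land r) at every successor {2, 6}.
      At 2: \Diamond \Diamond (s \land r) requires \Diamond (s \land r) at some successor in {0, 1}.
        \Diamond (s \land r) holds at 0, so \Diamond \Diamond (s \land r) is true at 2.
      At 6: \Diamond \Diamond (s \land r) requires \Diamond (s \land r) at some successor in {0, 2, 7}.
        \Diamond (s \land r) holds at 0, so \Diamond \Diamond (s \land r) is true at 6.
  So \Box \Diamond \Diamond (s \land r) is true at 4.
Satisfying worlds: {1, 2, 4, 7}

1, 2, 4, 7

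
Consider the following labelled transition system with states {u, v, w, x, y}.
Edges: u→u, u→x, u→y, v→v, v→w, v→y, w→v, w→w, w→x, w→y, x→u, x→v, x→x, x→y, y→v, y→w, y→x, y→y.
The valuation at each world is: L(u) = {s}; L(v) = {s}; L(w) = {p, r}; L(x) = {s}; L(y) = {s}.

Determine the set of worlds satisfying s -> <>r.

v, w, y

Recall that <>ψ holds at a world iff ψ holds at some accessible world.
Let φ = s -> <>r. Evaluate φ at each world:
  u (successors {u, x, y}): φ is false.
  v (successors {v, w, y}): φ is true.
  w (successors {v, w, x, y}): φ is true.
  x (successors {u, v, x, y}): φ is false.
  y (successors {v, w, x, y}): φ is true.
For instance, at v:
  At v: s is true, <>r is true, so s -> <>r is true.
    At v: <>r requires r at some successor in {v, w, y}.
      r holds at w, so <>r is true at v.
Satisfying worlds: {v, w, y}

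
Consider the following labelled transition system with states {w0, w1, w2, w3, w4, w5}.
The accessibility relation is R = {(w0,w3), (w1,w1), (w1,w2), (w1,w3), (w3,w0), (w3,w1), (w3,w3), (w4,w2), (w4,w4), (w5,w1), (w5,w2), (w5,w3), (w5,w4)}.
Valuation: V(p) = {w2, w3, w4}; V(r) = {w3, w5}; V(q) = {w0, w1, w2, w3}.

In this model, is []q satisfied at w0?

Yes

Recall that []ψ holds at a world iff ψ holds at every accessible world, and <>ψ holds iff ψ holds at some accessible world.
At w0: []q requires q at every successor {w3}.
  At w3: q is true.
So []q is true at w0.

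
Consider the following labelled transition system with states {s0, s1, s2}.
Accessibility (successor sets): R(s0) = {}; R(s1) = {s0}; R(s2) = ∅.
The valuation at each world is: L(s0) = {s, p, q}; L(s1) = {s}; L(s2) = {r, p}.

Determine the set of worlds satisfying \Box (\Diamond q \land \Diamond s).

s0, s2

Let φ = \Box (\Diamond q \land \Diamond s). Evaluate φ at each world:
  s0 (successors ∅): φ is true.
  s1 (successors {s0}): φ is false.
  s2 (successors ∅): φ is true.
For instance, at s1:
  At s1: \Box (\Diamond q \land \Diamond s) requires \Diamond q \land \Diamond s at every successor {s0}.
    \Diamond q \land \Diamond s fails at s0, so \Box (\Diamond q \land \Diamond s) is false at s1.
      At s0: \Diamond q is false, \Diamond s is false, so \Diamond q \land \Diamond s is false.
Satisfying worlds: {s0, s2}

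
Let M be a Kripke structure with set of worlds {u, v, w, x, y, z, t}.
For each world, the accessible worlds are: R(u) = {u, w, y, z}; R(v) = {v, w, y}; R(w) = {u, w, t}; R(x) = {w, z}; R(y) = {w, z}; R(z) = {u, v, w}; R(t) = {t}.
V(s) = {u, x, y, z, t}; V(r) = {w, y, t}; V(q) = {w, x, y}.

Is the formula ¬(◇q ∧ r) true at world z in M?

Recall that ◇ψ holds at a world iff ψ holds at some accessible world.
At z: ◇q ∧ r is false, so ¬(◇q ∧ r) is true.
  At z: ◇q is true, r is false, so ◇q ∧ r is false.
    At z: ◇q requires q at some successor in {u, v, w}.
      q holds at w, so ◇q is true at z.

Yes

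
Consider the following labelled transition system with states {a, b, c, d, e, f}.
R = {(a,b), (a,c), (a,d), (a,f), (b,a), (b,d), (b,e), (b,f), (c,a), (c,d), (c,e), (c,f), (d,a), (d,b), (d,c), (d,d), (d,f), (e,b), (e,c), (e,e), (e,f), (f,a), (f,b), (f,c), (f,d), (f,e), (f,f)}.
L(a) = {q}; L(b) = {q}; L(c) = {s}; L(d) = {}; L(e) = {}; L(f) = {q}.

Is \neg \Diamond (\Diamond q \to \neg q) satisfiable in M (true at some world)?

No

Let φ = \neg \Diamond (\Diamond q \to \neg q). Evaluate φ at each world:
  a (successors {b, c, d, f}): φ is false.
  b (successors {a, d, e, f}): φ is false.
  c (successors {a, d, e, f}): φ is false.
  d (successors {a, b, c, d, f}): φ is false.
  e (successors {b, c, e, f}): φ is false.
  f (successors {a, b, c, d, e, f}): φ is false.
For instance, at e:
  At e: \Diamond (\Diamond q \to \neg q) is true, so \neg \Diamond (\Diamond q \to \neg q) is false.
    At e: \Diamond (\Diamond q \to \neg q) requires \Diamond q \to \neg q at some successor in {b, c, e, f}.
      \Diamond q \to \neg q holds at c, so \Diamond (\Diamond q \to \neg q) is true at e.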